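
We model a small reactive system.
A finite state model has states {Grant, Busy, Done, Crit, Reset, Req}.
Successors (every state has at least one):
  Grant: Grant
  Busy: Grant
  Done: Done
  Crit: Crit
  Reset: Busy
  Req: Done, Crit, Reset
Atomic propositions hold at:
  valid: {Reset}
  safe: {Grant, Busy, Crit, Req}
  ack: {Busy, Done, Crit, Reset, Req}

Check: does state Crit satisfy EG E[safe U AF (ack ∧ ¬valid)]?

Sat(¬valid) = {Grant, Busy, Done, Crit, Req}
Sat(ack ∧ ¬valid) = {Busy, Done, Crit, Req}
AF (ack ∧ ¬valid): least fixpoint, start Z0 = {Busy, Done, Crit, Req}, add states with every successor in Z. Z1 = {Busy, Done, Crit, Reset, Req}; fixed.
Sat(AF (ack ∧ ¬valid)) = {Busy, Done, Crit, Reset, Req}
E[safe U AF (ack ∧ ¬valid)]: least fixpoint, start Z0 = Sat(AF (ack ∧ ¬valid)) = {Busy, Done, Crit, Reset, Req}, add states in Sat(safe) with some successor in Z. Already a fixed point.
Sat(E[safe U AF (ack ∧ ¬valid)]) = {Busy, Done, Crit, Reset, Req}
EG E[safe U AF (ack ∧ ¬valid)]: greatest fixpoint, start Z0 = {Busy, Done, Crit, Reset, Req}, keep only states in Sat with some successor in Z. Z1 = {Done, Crit, Reset, Req}; Z2 = {Done, Crit, Req}; fixed.
Sat(EG E[safe U AF (ack ∧ ¬valid)]) = {Done, Crit, Req}
Crit ∈ Sat(EG E[safe U AF (ack ∧ ¬valid)]) = {Done, Crit, Req}, so the formula holds at Crit.

Yes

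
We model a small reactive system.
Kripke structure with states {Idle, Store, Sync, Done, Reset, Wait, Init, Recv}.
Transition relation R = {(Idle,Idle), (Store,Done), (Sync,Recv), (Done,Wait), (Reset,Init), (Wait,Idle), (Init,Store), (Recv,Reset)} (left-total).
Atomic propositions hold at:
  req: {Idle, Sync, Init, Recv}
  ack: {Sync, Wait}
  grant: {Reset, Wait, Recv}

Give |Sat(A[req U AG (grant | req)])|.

2

Sat(grant | req) = {Idle, Sync, Reset, Wait, Init, Recv}
AG (grant | req): greatest fixpoint, start Z0 = {Idle, Sync, Reset, Wait, Init, Recv}, keep only states in Sat with every successor in Z. Z1 = {Idle, Sync, Reset, Wait, Recv}; Z2 = {Idle, Sync, Wait, Recv}; Z3 = {Idle, Sync, Wait}; Z4 = {Idle, Wait}; fixed.
Sat(AG (grant | req)) = {Idle, Wait}
A[req U AG (grant | req)]: least fixpoint, start Z0 = Sat(AG (grant | req)) = {Idle, Wait}, add states in Sat(req) with every successor in Z. Already a fixed point.
Sat(A[req U AG (grant | req)]) = {Idle, Wait}
|Sat(A[req U AG (grant | req)])| = |{Idle, Wait}| = 2.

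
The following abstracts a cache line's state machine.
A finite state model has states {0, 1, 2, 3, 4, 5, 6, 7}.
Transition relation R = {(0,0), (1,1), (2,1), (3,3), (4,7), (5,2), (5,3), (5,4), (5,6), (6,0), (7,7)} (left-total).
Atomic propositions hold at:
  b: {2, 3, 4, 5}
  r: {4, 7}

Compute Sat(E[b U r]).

{4, 5, 7}

E[b U r]: least fixpoint, start Z0 = Sat(r) = {4, 7}, add states in Sat(b) with some successor in Z. Z1 = {4, 5, 7}; fixed.
Sat(E[b U r]) = {4, 5, 7}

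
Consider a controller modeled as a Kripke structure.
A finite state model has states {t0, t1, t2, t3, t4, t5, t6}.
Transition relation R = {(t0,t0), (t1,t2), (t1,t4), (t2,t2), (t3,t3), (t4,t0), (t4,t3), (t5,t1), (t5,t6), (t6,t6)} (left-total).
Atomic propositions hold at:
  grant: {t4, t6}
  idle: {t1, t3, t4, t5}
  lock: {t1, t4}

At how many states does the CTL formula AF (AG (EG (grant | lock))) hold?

1

Sat(grant | lock) = {t1, t4, t6}
EG (grant | lock): greatest fixpoint, start Z0 = {t1, t4, t6}, keep only states in Sat with some successor in Z. Z1 = {t1, t6}; Z2 = {t6}; fixed.
Sat(EG (grant | lock)) = {t6}
AG (EG (grant | lock)): greatest fixpoint, start Z0 = {t6}, keep only states in Sat with every successor in Z. Already a fixed point.
Sat(AG (EG (grant | lock))) = {t6}
AF (AG (EG (grant | lock))): least fixpoint, start Z0 = {t6}, add states with every successor in Z. Already a fixed point.
Sat(AF (AG (EG (grant | lock)))) = {t6}
|Sat(AF (AG (EG (grant | lock))))| = |{t6}| = 1.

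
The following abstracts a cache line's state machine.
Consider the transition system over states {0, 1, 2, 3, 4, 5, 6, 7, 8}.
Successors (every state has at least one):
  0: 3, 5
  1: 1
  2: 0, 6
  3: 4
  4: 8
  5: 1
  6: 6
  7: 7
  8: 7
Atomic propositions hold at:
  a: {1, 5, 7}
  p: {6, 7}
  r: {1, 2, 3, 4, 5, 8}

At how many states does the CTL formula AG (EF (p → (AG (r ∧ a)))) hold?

Sat(r ∧ a) = {1, 5}
AG (r ∧ a): greatest fixpoint, start Z0 = {1, 5}, keep only states in Sat with every successor in Z. Already a fixed point.
Sat(AG (r ∧ a)) = {1, 5}
Sat(p → (AG (r ∧ a))) = {0, 1, 2, 3, 4, 5, 8}
EF (p → (AG (r ∧ a))): least fixpoint, start Z0 = {0, 1, 2, 3, 4, 5, 8}, add states with some successor in Z. Already a fixed point.
Sat(EF (p → (AG (r ∧ a)))) = {0, 1, 2, 3, 4, 5, 8}
AG (EF (p → (AG (r ∧ a)))): greatest fixpoint, start Z0 = {0, 1, 2, 3, 4, 5, 8}, keep only states in Sat with every successor in Z. Z1 = {0, 1, 3, 4, 5}; Z2 = {0, 1, 3, 5}; Z3 = {0, 1, 5}; Z4 = {1, 5}; fixed.
Sat(AG (EF (p → (AG (r ∧ a))))) = {1, 5}
|Sat(AG (EF (p → (AG (r ∧ a)))))| = |{1, 5}| = 2.

2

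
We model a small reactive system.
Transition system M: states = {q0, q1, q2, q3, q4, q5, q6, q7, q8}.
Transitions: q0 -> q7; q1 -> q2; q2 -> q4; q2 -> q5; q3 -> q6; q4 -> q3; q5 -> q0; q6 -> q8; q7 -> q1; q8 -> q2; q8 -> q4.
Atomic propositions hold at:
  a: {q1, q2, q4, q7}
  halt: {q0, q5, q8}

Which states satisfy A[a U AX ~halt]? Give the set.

Sat(~halt) = {q1, q2, q3, q4, q6, q7}
Sat(AX ~halt) = {s : every successor in {q1, q2, q3, q4, q6, q7}} = {q0, q1, q3, q4, q7, q8}
A[a U AX ~halt]: least fixpoint, start Z0 = Sat(AX ~halt) = {q0, q1, q3, q4, q7, q8}, add states in Sat(a) with every successor in Z. Already a fixed point.
Sat(A[a U AX ~halt]) = {q0, q1, q3, q4, q7, q8}

{q0, q1, q3, q4, q7, q8}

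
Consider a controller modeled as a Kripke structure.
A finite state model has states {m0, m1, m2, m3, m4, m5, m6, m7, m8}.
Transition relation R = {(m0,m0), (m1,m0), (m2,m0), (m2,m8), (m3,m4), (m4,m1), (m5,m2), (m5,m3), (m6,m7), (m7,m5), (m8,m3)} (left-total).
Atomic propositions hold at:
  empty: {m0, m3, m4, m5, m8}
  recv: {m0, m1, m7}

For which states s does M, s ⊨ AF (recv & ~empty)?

{m1, m3, m4, m6, m7, m8}

Sat(~empty) = {m1, m2, m6, m7}
Sat(recv & ~empty) = {m1, m7}
AF (recv & ~empty): least fixpoint, start Z0 = {m1, m7}, add states with every successor in Z. Z1 = {m1, m4, m6, m7}; Z2 = {m1, m3, m4, m6, m7}; Z3 = {m1, m3, m4, m6, m7, m8}; fixed.
Sat(AF (recv & ~empty)) = {m1, m3, m4, m6, m7, m8}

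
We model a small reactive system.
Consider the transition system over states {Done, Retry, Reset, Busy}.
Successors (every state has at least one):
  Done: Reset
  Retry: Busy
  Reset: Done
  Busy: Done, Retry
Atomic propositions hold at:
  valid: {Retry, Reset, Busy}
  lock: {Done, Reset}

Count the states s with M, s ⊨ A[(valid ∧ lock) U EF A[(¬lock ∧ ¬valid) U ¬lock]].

2

Sat(valid ∧ lock) = {Reset}
Sat(¬lock) = {Retry, Busy}
Sat(¬valid) = {Done}
Sat(¬lock ∧ ¬valid) = ∅
A[(¬lock ∧ ¬valid) U ¬lock]: least fixpoint, start Z0 = Sat(¬lock) = {Retry, Busy}, add states in Sat(¬lock ∧ ¬valid) with every successor in Z. Already a fixed point.
Sat(A[(¬lock ∧ ¬valid) U ¬lock]) = {Retry, Busy}
EF A[(¬lock ∧ ¬valid) U ¬lock]: least fixpoint, start Z0 = {Retry, Busy}, add states with some successor in Z. Already a fixed point.
Sat(EF A[(¬lock ∧ ¬valid) U ¬lock]) = {Retry, Busy}
A[(valid ∧ lock) U EF A[(¬lock ∧ ¬valid) U ¬lock]]: least fixpoint, start Z0 = Sat(EF A[(¬lock ∧ ¬valid) U ¬lock]) = {Retry, Busy}, add states in Sat(valid ∧ lock) with every successor in Z. Already a fixed point.
Sat(A[(valid ∧ lock) U EF A[(¬lock ∧ ¬valid) U ¬lock]]) = {Retry, Busy}
|Sat(A[(valid ∧ lock) U EF A[(¬lock ∧ ¬valid) U ¬lock]])| = |{Retry, Busy}| = 2.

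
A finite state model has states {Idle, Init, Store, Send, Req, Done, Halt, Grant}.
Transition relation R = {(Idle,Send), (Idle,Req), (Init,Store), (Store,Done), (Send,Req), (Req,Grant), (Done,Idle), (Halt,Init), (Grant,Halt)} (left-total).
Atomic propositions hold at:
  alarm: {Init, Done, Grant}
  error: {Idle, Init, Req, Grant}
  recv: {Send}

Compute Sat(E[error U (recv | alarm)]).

Sat(recv | alarm) = {Init, Send, Done, Grant}
E[error U (recv | alarm)]: least fixpoint, start Z0 = Sat((recv | alarm)) = {Init, Send, Done, Grant}, add states in Sat(error) with some successor in Z. Z1 = {Idle, Init, Send, Req, Done, Grant}; fixed.
Sat(E[error U (recv | alarm)]) = {Idle, Init, Send, Req, Done, Grant}

{Idle, Init, Send, Req, Done, Grant}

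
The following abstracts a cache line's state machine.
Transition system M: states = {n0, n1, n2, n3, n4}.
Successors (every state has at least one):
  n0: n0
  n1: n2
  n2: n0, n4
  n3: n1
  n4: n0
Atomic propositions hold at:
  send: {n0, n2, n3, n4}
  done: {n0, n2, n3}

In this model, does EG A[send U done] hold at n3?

No

A[send U done]: least fixpoint, start Z0 = Sat(done) = {n0, n2, n3}, add states in Sat(send) with every successor in Z. Z1 = {n0, n2, n3, n4}; fixed.
Sat(A[send U done]) = {n0, n2, n3, n4}
EG A[send U done]: greatest fixpoint, start Z0 = {n0, n2, n3, n4}, keep only states in Sat with some successor in Z. Z1 = {n0, n2, n4}; fixed.
Sat(EG A[send U done]) = {n0, n2, n4}
n3 ∉ Sat(EG A[send U done]) = {n0, n2, n4}, so the formula does not hold at n3.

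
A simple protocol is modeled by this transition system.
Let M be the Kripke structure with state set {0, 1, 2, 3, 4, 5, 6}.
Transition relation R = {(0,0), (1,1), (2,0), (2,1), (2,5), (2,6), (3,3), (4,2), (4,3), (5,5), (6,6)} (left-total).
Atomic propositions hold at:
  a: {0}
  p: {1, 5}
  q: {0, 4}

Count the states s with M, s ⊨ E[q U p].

2

E[q U p]: least fixpoint, start Z0 = Sat(p) = {1, 5}, add states in Sat(q) with some successor in Z. Already a fixed point.
Sat(E[q U p]) = {1, 5}
|Sat(E[q U p])| = |{1, 5}| = 2.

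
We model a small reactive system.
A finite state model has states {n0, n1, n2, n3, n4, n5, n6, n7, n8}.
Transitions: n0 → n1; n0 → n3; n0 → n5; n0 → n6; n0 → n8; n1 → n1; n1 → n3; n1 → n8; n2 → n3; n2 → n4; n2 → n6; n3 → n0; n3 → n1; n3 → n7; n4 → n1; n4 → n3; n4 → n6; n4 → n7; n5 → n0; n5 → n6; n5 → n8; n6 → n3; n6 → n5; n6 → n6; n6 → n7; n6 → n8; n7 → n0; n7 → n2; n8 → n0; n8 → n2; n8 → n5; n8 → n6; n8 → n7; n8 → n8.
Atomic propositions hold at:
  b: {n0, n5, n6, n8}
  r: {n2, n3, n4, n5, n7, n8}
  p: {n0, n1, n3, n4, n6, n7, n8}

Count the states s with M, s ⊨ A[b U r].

A[b U r]: least fixpoint, start Z0 = Sat(r) = {n2, n3, n4, n5, n7, n8}, add states in Sat(b) with every successor in Z. Already a fixed point.
Sat(A[b U r]) = {n2, n3, n4, n5, n7, n8}
|Sat(A[b U r])| = |{n2, n3, n4, n5, n7, n8}| = 6.

6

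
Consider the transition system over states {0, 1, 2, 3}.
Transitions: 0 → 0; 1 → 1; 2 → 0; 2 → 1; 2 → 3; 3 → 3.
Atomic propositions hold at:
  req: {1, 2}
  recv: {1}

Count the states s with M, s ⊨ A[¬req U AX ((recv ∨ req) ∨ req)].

1

Sat(¬req) = {0, 3}
Sat(recv ∨ req) = {1, 2}
Sat((recv ∨ req) ∨ req) = {1, 2}
Sat(AX ((recv ∨ req) ∨ req)) = {s : every successor in {1, 2}} = {1}
A[¬req U AX ((recv ∨ req) ∨ req)]: least fixpoint, start Z0 = Sat(AX ((recv ∨ req) ∨ req)) = {1}, add states in Sat(¬req) with every successor in Z. Already a fixed point.
Sat(A[¬req U AX ((recv ∨ req) ∨ req)]) = {1}
|Sat(A[¬req U AX ((recv ∨ req) ∨ req)])| = |{1}| = 1.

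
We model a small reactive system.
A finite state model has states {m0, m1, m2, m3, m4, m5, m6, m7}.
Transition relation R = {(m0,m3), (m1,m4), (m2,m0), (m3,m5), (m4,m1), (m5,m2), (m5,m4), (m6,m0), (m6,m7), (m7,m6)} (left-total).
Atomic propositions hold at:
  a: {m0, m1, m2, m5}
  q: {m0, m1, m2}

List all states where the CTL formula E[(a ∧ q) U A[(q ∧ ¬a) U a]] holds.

{m0, m1, m2, m5}

Sat(a ∧ q) = {m0, m1, m2}
Sat(¬a) = {m3, m4, m6, m7}
Sat(q ∧ ¬a) = ∅
A[(q ∧ ¬a) U a]: least fixpoint, start Z0 = Sat(a) = {m0, m1, m2, m5}, add states in Sat(q ∧ ¬a) with every successor in Z. Already a fixed point.
Sat(A[(q ∧ ¬a) U a]) = {m0, m1, m2, m5}
E[(a ∧ q) U A[(q ∧ ¬a) U a]]: least fixpoint, start Z0 = Sat(A[(q ∧ ¬a) U a]) = {m0, m1, m2, m5}, add states in Sat(a ∧ q) with some successor in Z. Already a fixed point.
Sat(E[(a ∧ q) U A[(q ∧ ¬a) U a]]) = {m0, m1, m2, m5}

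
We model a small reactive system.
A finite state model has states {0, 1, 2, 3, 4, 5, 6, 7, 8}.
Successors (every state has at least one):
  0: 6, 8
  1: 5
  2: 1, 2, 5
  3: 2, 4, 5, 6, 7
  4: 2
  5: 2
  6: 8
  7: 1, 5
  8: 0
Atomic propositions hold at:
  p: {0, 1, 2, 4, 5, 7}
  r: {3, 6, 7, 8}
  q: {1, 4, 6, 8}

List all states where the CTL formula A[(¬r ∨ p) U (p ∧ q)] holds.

Sat(¬r) = {0, 1, 2, 4, 5}
Sat(¬r ∨ p) = {0, 1, 2, 4, 5, 7}
Sat(p ∧ q) = {1, 4}
A[(¬r ∨ p) U (p ∧ q)]: least fixpoint, start Z0 = Sat((p ∧ q)) = {1, 4}, add states in Sat(¬r ∨ p) with every successor in Z. Already a fixed point.
Sat(A[(¬r ∨ p) U (p ∧ q)]) = {1, 4}

{1, 4}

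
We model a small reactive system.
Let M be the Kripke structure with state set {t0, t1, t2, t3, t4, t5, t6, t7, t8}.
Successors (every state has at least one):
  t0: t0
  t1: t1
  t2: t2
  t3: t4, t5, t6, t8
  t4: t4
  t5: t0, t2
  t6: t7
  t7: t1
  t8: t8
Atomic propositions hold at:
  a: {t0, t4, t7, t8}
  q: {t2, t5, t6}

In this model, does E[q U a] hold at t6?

Yes

E[q U a]: least fixpoint, start Z0 = Sat(a) = {t0, t4, t7, t8}, add states in Sat(q) with some successor in Z. Z1 = {t0, t4, t5, t6, t7, t8}; fixed.
Sat(E[q U a]) = {t0, t4, t5, t6, t7, t8}
t6 ∈ Sat(E[q U a]) = {t0, t4, t5, t6, t7, t8}, so the formula holds at t6.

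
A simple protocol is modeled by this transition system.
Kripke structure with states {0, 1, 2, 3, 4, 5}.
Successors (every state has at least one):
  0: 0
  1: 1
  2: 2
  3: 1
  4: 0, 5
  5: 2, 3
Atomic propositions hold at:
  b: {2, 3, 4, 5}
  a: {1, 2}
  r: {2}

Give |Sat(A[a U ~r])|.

5

Sat(~r) = {0, 1, 3, 4, 5}
A[a U ~r]: least fixpoint, start Z0 = Sat(~r) = {0, 1, 3, 4, 5}, add states in Sat(a) with every successor in Z. Already a fixed point.
Sat(A[a U ~r]) = {0, 1, 3, 4, 5}
|Sat(A[a U ~r])| = |{0, 1, 3, 4, 5}| = 5.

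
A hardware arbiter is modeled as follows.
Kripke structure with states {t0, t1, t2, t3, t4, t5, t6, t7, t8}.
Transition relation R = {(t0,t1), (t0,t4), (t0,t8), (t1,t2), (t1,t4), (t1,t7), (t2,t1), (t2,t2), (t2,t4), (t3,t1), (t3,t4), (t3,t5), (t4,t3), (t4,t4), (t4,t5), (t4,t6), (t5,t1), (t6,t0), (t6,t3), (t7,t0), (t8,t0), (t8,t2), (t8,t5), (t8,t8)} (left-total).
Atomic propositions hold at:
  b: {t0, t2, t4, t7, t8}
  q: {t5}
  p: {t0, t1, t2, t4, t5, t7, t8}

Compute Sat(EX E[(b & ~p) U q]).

{t3, t4, t8}

Sat(~p) = {t3, t6}
Sat(b & ~p) = ∅
E[(b & ~p) U q]: least fixpoint, start Z0 = Sat(q) = {t5}, add states in Sat(b & ~p) with some successor in Z. Already a fixed point.
Sat(E[(b & ~p) U q]) = {t5}
Sat(EX E[(b & ~p) U q]) = {s : some successor in {t5}} = {t3, t4, t8}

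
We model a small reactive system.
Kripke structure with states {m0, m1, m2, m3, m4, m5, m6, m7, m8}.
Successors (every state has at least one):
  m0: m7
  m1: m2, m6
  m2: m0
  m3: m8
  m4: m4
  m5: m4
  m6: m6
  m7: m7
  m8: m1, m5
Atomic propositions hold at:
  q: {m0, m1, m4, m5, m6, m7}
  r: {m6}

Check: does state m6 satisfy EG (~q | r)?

Yes

Sat(~q) = {m2, m3, m8}
Sat(~q | r) = {m2, m3, m6, m8}
EG (~q | r): greatest fixpoint, start Z0 = {m2, m3, m6, m8}, keep only states in Sat with some successor in Z. Z1 = {m3, m6}; Z2 = {m6}; fixed.
Sat(EG (~q | r)) = {m6}
m6 ∈ Sat(EG (~q | r)) = {m6}, so the formula holds at m6.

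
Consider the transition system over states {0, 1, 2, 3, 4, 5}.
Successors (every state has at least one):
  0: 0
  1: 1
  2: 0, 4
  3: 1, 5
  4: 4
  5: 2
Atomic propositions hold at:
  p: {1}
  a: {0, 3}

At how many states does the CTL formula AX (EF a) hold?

2

EF a: least fixpoint, start Z0 = {0, 3}, add states with some successor in Z. Z1 = {0, 2, 3}; Z2 = {0, 2, 3, 5}; fixed.
Sat(EF a) = {0, 2, 3, 5}
Sat(AX (EF a)) = {s : every successor in {0, 2, 3, 5}} = {0, 5}
|Sat(AX (EF a))| = |{0, 5}| = 2.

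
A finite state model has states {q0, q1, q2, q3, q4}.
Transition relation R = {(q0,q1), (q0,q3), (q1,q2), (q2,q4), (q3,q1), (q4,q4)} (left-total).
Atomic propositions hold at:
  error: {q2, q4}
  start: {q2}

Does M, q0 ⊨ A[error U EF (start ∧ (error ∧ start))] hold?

Yes

Sat(error ∧ start) = {q2}
Sat(start ∧ (error ∧ start)) = {q2}
EF (start ∧ (error ∧ start)): least fixpoint, start Z0 = {q2}, add states with some successor in Z. Z1 = {q1, q2}; Z2 = {q0, q1, q2, q3}; fixed.
Sat(EF (start ∧ (error ∧ start))) = {q0, q1, q2, q3}
A[error U EF (start ∧ (error ∧ start))]: least fixpoint, start Z0 = Sat(EF (start ∧ (error ∧ start))) = {q0, q1, q2, q3}, add states in Sat(error) with every successor in Z. Already a fixed point.
Sat(A[error U EF (start ∧ (error ∧ start))]) = {q0, q1, q2, q3}
q0 ∈ Sat(A[error U EF (start ∧ (error ∧ start))]) = {q0, q1, q2, q3}, so the formula holds at q0.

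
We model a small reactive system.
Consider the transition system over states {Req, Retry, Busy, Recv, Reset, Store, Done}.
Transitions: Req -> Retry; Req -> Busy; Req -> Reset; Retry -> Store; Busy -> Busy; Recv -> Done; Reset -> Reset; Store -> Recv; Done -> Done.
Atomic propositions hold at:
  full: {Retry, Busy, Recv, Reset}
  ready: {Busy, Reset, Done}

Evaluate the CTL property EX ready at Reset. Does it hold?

Yes

Sat(EX ready) = {s : some successor in {Busy, Reset, Done}} = {Req, Busy, Recv, Reset, Done}
Reset ∈ Sat(EX ready) = {Req, Busy, Recv, Reset, Done}, so the formula holds at Reset.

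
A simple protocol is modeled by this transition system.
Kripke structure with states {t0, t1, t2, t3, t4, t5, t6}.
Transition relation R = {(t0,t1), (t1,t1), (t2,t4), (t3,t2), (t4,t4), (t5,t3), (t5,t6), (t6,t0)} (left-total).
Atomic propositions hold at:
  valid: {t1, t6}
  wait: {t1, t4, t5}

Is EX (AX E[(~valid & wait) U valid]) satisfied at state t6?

Sat(~valid) = {t0, t2, t3, t4, t5}
Sat(~valid & wait) = {t4, t5}
E[(~valid & wait) U valid]: least fixpoint, start Z0 = Sat(valid) = {t1, t6}, add states in Sat(~valid & wait) with some successor in Z. Z1 = {t1, t5, t6}; fixed.
Sat(E[(~valid & wait) U valid]) = {t1, t5, t6}
Sat(AX E[(~valid & wait) U valid]) = {s : every successor in {t1, t5, t6}} = {t0, t1}
Sat(EX (AX E[(~valid & wait) U valid])) = {s : some successor in {t0, t1}} = {t0, t1, t6}
t6 ∈ Sat(EX (AX E[(~valid & wait) U valid])) = {t0, t1, t6}, so the formula holds at t6.

Yes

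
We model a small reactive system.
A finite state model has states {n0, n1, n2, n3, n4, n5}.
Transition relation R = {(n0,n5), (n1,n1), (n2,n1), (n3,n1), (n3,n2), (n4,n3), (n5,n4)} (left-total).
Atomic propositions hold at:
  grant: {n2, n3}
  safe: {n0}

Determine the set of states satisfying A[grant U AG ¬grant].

Sat(¬grant) = {n0, n1, n4, n5}
AG ¬grant: greatest fixpoint, start Z0 = {n0, n1, n4, n5}, keep only states in Sat with every successor in Z. Z1 = {n0, n1, n5}; Z2 = {n0, n1}; Z3 = {n1}; fixed.
Sat(AG ¬grant) = {n1}
A[grant U AG ¬grant]: least fixpoint, start Z0 = Sat(AG ¬grant) = {n1}, add states in Sat(grant) with every successor in Z. Z1 = {n1, n2}; Z2 = {n1, n2, n3}; fixed.
Sat(A[grant U AG ¬grant]) = {n1, n2, n3}

{n1, n2, n3}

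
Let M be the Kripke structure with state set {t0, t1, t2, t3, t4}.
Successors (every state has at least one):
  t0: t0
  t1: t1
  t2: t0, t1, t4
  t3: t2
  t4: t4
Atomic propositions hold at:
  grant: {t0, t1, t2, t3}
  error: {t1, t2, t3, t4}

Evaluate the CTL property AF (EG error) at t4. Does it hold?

Yes

EG error: greatest fixpoint, start Z0 = {t1, t2, t3, t4}, keep only states in Sat with some successor in Z. Already a fixed point.
Sat(EG error) = {t1, t2, t3, t4}
AF (EG error): least fixpoint, start Z0 = {t1, t2, t3, t4}, add states with every successor in Z. Already a fixed point.
Sat(AF (EG error)) = {t1, t2, t3, t4}
t4 ∈ Sat(AF (EG error)) = {t1, t2, t3, t4}, so the formula holds at t4.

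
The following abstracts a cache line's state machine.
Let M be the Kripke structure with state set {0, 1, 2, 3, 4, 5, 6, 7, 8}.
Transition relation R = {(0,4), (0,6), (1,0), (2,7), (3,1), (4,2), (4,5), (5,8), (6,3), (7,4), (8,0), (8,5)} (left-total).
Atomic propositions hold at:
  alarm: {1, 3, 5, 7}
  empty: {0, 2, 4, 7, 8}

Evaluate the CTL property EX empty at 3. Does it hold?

No

Sat(EX empty) = {s : some successor in {0, 2, 4, 7, 8}} = {0, 1, 2, 4, 5, 7, 8}
3 ∉ Sat(EX empty) = {0, 1, 2, 4, 5, 7, 8}, so the formula does not hold at 3.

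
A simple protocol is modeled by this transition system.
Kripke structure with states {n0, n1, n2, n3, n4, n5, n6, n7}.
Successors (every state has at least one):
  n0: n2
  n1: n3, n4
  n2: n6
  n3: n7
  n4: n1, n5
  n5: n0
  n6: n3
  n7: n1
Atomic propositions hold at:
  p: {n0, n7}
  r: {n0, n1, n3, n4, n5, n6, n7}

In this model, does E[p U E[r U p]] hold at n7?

E[r U p]: least fixpoint, start Z0 = Sat(p) = {n0, n7}, add states in Sat(r) with some successor in Z. Z1 = {n0, n3, n5, n7}; Z2 = {n0, n1, n3, n4, n5, n6, n7}; fixed.
Sat(E[r U p]) = {n0, n1, n3, n4, n5, n6, n7}
E[p U E[r U p]]: least fixpoint, start Z0 = Sat(E[r U p]) = {n0, n1, n3, n4, n5, n6, n7}, add states in Sat(p) with some successor in Z. Already a fixed point.
Sat(E[p U E[r U p]]) = {n0, n1, n3, n4, n5, n6, n7}
n7 ∈ Sat(E[p U E[r U p]]) = {n0, n1, n3, n4, n5, n6, n7}, so the formula holds at n7.

Yes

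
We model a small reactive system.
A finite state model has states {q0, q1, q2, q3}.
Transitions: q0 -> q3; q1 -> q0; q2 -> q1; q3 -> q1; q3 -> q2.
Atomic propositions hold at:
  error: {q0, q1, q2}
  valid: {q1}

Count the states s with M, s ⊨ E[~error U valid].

Sat(~error) = {q3}
E[~error U valid]: least fixpoint, start Z0 = Sat(valid) = {q1}, add states in Sat(~error) with some successor in Z. Z1 = {q1, q3}; fixed.
Sat(E[~error U valid]) = {q1, q3}
|Sat(E[~error U valid])| = |{q1, q3}| = 2.

2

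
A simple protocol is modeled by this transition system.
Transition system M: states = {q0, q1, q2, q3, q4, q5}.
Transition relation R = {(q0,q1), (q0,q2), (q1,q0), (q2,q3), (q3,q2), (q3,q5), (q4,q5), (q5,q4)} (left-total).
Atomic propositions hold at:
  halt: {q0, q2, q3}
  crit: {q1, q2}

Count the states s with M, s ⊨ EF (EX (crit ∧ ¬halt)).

Sat(¬halt) = {q1, q4, q5}
Sat(crit ∧ ¬halt) = {q1}
Sat(EX (crit ∧ ¬halt)) = {s : some successor in {q1}} = {q0}
EF (EX (crit ∧ ¬halt)): least fixpoint, start Z0 = {q0}, add states with some successor in Z. Z1 = {q0, q1}; fixed.
Sat(EF (EX (crit ∧ ¬halt))) = {q0, q1}
|Sat(EF (EX (crit ∧ ¬halt)))| = |{q0, q1}| = 2.

2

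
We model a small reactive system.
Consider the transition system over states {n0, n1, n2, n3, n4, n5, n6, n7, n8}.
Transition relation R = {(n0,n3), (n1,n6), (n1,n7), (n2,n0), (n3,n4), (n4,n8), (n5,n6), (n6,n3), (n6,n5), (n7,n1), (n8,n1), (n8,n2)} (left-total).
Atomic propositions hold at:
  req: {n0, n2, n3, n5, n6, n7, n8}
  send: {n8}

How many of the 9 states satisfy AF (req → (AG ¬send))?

Sat(¬send) = {n0, n1, n2, n3, n4, n5, n6, n7}
AG ¬send: greatest fixpoint, start Z0 = {n0, n1, n2, n3, n4, n5, n6, n7}, keep only states in Sat with every successor in Z. Z1 = {n0, n1, n2, n3, n5, n6, n7}; Z2 = {n0, n1, n2, n5, n6, n7}; Z3 = {n1, n2, n5, n7}; Z4 = {n7}; Z5 = ∅; fixed.
Sat(AG ¬send) = ∅
Sat(req → (AG ¬send)) = {n1, n4}
AF (req → (AG ¬send)): least fixpoint, start Z0 = {n1, n4}, add states with every successor in Z. Z1 = {n1, n3, n4, n7}; Z2 = {n0, n1, n3, n4, n7}; Z3 = {n0, n1, n2, n3, n4, n7}; Z4 = {n0, n1, n2, n3, n4, n7, n8}; fixed.
Sat(AF (req → (AG ¬send))) = {n0, n1, n2, n3, n4, n7, n8}
|Sat(AF (req → (AG ¬send)))| = |{n0, n1, n2, n3, n4, n7, n8}| = 7.

7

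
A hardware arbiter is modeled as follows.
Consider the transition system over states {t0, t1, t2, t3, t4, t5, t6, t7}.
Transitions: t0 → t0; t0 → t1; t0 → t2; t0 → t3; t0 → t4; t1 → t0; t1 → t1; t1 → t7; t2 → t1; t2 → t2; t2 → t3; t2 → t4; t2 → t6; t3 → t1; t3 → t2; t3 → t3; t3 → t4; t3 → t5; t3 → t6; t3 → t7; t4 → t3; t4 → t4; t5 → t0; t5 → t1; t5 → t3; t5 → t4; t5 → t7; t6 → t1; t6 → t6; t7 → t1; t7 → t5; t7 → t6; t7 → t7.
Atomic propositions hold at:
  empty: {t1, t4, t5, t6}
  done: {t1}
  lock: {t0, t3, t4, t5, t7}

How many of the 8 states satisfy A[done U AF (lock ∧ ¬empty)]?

Sat(¬empty) = {t0, t2, t3, t7}
Sat(lock ∧ ¬empty) = {t0, t3, t7}
AF (lock ∧ ¬empty): least fixpoint, start Z0 = {t0, t3, t7}, add states with every successor in Z. Already a fixed point.
Sat(AF (lock ∧ ¬empty)) = {t0, t3, t7}
A[done U AF (lock ∧ ¬empty)]: least fixpoint, start Z0 = Sat(AF (lock ∧ ¬empty)) = {t0, t3, t7}, add states in Sat(done) with every successor in Z. Already a fixed point.
Sat(A[done U AF (lock ∧ ¬empty)]) = {t0, t3, t7}
|Sat(A[done U AF (lock ∧ ¬empty)])| = |{t0, t3, t7}| = 3.

3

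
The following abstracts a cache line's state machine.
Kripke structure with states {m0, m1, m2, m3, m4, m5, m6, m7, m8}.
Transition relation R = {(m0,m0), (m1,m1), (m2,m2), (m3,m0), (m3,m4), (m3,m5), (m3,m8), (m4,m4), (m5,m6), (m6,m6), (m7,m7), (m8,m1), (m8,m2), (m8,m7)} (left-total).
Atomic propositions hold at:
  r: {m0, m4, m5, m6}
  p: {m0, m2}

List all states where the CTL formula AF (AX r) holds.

{m0, m4, m5, m6}

Sat(AX r) = {s : every successor in {m0, m4, m5, m6}} = {m0, m4, m5, m6}
AF (AX r): least fixpoint, start Z0 = {m0, m4, m5, m6}, add states with every successor in Z. Already a fixed point.
Sat(AF (AX r)) = {m0, m4, m5, m6}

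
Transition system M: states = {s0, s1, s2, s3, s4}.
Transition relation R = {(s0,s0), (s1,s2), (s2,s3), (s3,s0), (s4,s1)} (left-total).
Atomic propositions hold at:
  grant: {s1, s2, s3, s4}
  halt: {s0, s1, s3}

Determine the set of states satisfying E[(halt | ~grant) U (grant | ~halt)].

Sat(~grant) = {s0}
Sat(halt | ~grant) = {s0, s1, s3}
Sat(~halt) = {s2, s4}
Sat(grant | ~halt) = {s1, s2, s3, s4}
E[(halt | ~grant) U (grant | ~halt)]: least fixpoint, start Z0 = Sat((grant | ~halt)) = {s1, s2, s3, s4}, add states in Sat(halt | ~grant) with some successor in Z. Already a fixed point.
Sat(E[(halt | ~grant) U (grant | ~halt)]) = {s1, s2, s3, s4}

{s1, s2, s3, s4}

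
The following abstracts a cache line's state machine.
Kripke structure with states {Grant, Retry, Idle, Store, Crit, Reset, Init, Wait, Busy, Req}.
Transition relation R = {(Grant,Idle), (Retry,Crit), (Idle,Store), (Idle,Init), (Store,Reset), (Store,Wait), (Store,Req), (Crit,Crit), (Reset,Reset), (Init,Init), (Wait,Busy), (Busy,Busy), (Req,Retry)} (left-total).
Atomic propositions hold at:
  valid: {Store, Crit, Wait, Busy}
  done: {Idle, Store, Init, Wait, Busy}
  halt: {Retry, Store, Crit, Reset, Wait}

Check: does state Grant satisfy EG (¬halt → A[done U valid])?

No

Sat(¬halt) = {Grant, Idle, Init, Busy, Req}
A[done U valid]: least fixpoint, start Z0 = Sat(valid) = {Store, Crit, Wait, Busy}, add states in Sat(done) with every successor in Z. Already a fixed point.
Sat(A[done U valid]) = {Store, Crit, Wait, Busy}
Sat(¬halt → A[done U valid]) = {Retry, Store, Crit, Reset, Wait, Busy}
EG (¬halt → A[done U valid]): greatest fixpoint, start Z0 = {Retry, Store, Crit, Reset, Wait, Busy}, keep only states in Sat with some successor in Z. Already a fixed point.
Sat(EG (¬halt → A[done U valid])) = {Retry, Store, Crit, Reset, Wait, Busy}
Grant ∉ Sat(EG (¬halt → A[done U valid])) = {Retry, Store, Crit, Reset, Wait, Busy}, so the formula does not hold at Grant.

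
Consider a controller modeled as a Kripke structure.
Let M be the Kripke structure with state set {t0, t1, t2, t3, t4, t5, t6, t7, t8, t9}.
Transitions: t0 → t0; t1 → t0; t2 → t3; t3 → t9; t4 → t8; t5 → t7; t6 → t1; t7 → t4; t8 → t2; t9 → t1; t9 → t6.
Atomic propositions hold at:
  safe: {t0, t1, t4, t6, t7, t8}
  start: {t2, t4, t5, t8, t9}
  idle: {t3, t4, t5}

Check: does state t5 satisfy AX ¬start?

Sat(¬start) = {t0, t1, t3, t6, t7}
Sat(AX ¬start) = {s : every successor in {t0, t1, t3, t6, t7}} = {t0, t1, t2, t5, t6, t9}
t5 ∈ Sat(AX ¬start) = {t0, t1, t2, t5, t6, t9}, so the formula holds at t5.

Yes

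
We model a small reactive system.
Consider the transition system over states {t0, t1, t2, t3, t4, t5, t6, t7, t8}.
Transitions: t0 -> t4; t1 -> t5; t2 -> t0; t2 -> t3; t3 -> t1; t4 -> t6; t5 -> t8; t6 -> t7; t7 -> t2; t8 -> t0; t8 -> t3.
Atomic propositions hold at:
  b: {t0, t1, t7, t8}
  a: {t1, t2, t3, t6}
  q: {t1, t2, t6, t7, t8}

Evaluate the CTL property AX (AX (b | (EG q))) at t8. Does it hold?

EG q: greatest fixpoint, start Z0 = {t1, t2, t6, t7, t8}, keep only states in Sat with some successor in Z. Z1 = {t6, t7}; Z2 = {t6}; Z3 = ∅; fixed.
Sat(EG q) = ∅
Sat(b | (EG q)) = {t0, t1, t7, t8}
Sat(AX (b | (EG q))) = {s : every successor in {t0, t1, t7, t8}} = {t3, t5, t6}
Sat(AX (AX (b | (EG q)))) = {s : every successor in {t3, t5, t6}} = {t1, t4}
t8 ∉ Sat(AX (AX (b | (EG q)))) = {t1, t4}, so the formula does not hold at t8.

No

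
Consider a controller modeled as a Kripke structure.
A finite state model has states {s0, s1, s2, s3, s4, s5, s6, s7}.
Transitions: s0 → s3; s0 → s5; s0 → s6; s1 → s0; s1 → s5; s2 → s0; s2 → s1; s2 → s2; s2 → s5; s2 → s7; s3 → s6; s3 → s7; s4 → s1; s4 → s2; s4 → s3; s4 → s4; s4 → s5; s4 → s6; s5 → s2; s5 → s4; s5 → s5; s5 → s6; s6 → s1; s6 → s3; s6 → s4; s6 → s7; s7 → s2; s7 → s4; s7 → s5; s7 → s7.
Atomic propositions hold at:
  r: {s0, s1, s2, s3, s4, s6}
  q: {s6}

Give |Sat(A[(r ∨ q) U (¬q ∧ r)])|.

Sat(r ∨ q) = {s0, s1, s2, s3, s4, s6}
Sat(¬q) = {s0, s1, s2, s3, s4, s5, s7}
Sat(¬q ∧ r) = {s0, s1, s2, s3, s4}
A[(r ∨ q) U (¬q ∧ r)]: least fixpoint, start Z0 = Sat((¬q ∧ r)) = {s0, s1, s2, s3, s4}, add states in Sat(r ∨ q) with every successor in Z. Already a fixed point.
Sat(A[(r ∨ q) U (¬q ∧ r)]) = {s0, s1, s2, s3, s4}
|Sat(A[(r ∨ q) U (¬q ∧ r)])| = |{s0, s1, s2, s3, s4}| = 5.

5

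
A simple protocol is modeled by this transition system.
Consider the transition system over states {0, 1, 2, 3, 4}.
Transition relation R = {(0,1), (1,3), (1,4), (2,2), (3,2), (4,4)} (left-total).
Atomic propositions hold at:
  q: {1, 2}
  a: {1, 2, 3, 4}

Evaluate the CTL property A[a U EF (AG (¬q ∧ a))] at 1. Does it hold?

Sat(¬q) = {0, 3, 4}
Sat(¬q ∧ a) = {3, 4}
AG (¬q ∧ a): greatest fixpoint, start Z0 = {3, 4}, keep only states in Sat with every successor in Z. Z1 = {4}; fixed.
Sat(AG (¬q ∧ a)) = {4}
EF (AG (¬q ∧ a)): least fixpoint, start Z0 = {4}, add states with some successor in Z. Z1 = {1, 4}; Z2 = {0, 1, 4}; fixed.
Sat(EF (AG (¬q ∧ a))) = {0, 1, 4}
A[a U EF (AG (¬q ∧ a))]: least fixpoint, start Z0 = Sat(EF (AG (¬q ∧ a))) = {0, 1, 4}, add states in Sat(a) with every successor in Z. Already a fixed point.
Sat(A[a U EF (AG (¬q ∧ a))]) = {0, 1, 4}
1 ∈ Sat(A[a U EF (AG (¬q ∧ a))]) = {0, 1, 4}, so the formula holds at 1.

Yes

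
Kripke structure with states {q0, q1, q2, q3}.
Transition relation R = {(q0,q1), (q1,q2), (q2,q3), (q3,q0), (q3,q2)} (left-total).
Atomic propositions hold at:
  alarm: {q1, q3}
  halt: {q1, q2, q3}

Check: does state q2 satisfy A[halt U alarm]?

A[halt U alarm]: least fixpoint, start Z0 = Sat(alarm) = {q1, q3}, add states in Sat(halt) with every successor in Z. Z1 = {q1, q2, q3}; fixed.
Sat(A[halt U alarm]) = {q1, q2, q3}
q2 ∈ Sat(A[halt U alarm]) = {q1, q2, q3}, so the formula holds at q2.

Yes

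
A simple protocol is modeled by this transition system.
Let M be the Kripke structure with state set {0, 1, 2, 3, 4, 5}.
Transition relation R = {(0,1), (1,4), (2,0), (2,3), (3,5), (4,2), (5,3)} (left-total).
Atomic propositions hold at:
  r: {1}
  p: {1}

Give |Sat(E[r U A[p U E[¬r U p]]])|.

Sat(¬r) = {0, 2, 3, 4, 5}
E[¬r U p]: least fixpoint, start Z0 = Sat(p) = {1}, add states in Sat(¬r) with some successor in Z. Z1 = {0, 1}; Z2 = {0, 1, 2}; Z3 = {0, 1, 2, 4}; fixed.
Sat(E[¬r U p]) = {0, 1, 2, 4}
A[p U E[¬r U p]]: least fixpoint, start Z0 = Sat(E[¬r U p]) = {0, 1, 2, 4}, add states in Sat(p) with every successor in Z. Already a fixed point.
Sat(A[p U E[¬r U p]]) = {0, 1, 2, 4}
E[r U A[p U E[¬r U p]]]: least fixpoint, start Z0 = Sat(A[p U E[¬r U p]]) = {0, 1, 2, 4}, add states in Sat(r) with some successor in Z. Already a fixed point.
Sat(E[r U A[p U E[¬r U p]]]) = {0, 1, 2, 4}
|Sat(E[r U A[p U E[¬r U p]]])| = |{0, 1, 2, 4}| = 4.

4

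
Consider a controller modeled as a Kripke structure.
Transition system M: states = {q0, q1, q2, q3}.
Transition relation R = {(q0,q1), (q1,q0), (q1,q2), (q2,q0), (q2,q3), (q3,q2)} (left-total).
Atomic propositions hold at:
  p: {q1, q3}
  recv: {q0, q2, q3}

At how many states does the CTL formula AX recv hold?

3

Sat(AX recv) = {s : every successor in {q0, q2, q3}} = {q1, q2, q3}
|Sat(AX recv)| = |{q1, q2, q3}| = 3.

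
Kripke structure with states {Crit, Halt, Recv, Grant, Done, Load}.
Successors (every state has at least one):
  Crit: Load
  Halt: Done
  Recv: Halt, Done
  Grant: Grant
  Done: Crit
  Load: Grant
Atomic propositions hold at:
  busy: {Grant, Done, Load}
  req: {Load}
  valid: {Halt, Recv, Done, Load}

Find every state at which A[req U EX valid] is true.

Sat(EX valid) = {s : some successor in {Halt, Recv, Done, Load}} = {Crit, Halt, Recv}
A[req U EX valid]: least fixpoint, start Z0 = Sat(EX valid) = {Crit, Halt, Recv}, add states in Sat(req) with every successor in Z. Already a fixed point.
Sat(A[req U EX valid]) = {Crit, Halt, Recv}

{Crit, Halt, Recv}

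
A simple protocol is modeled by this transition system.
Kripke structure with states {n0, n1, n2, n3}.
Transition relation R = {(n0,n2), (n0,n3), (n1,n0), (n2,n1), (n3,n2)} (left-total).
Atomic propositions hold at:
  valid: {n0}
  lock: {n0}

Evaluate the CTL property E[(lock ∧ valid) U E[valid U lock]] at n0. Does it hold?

Sat(lock ∧ valid) = {n0}
E[valid U lock]: least fixpoint, start Z0 = Sat(lock) = {n0}, add states in Sat(valid) with some successor in Z. Already a fixed point.
Sat(E[valid U lock]) = {n0}
E[(lock ∧ valid) U E[valid U lock]]: least fixpoint, start Z0 = Sat(E[valid U lock]) = {n0}, add states in Sat(lock ∧ valid) with some successor in Z. Already a fixed point.
Sat(E[(lock ∧ valid) U E[valid U lock]]) = {n0}
n0 ∈ Sat(E[(lock ∧ valid) U E[valid U lock]]) = {n0}, so the formula holds at n0.

Yes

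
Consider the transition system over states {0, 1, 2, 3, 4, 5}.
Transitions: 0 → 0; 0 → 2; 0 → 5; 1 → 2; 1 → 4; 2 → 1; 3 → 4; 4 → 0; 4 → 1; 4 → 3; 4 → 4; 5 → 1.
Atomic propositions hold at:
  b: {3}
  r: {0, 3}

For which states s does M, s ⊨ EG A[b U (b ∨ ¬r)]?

Sat(¬r) = {1, 2, 4, 5}
Sat(b ∨ ¬r) = {1, 2, 3, 4, 5}
A[b U (b ∨ ¬r)]: least fixpoint, start Z0 = Sat((b ∨ ¬r)) = {1, 2, 3, 4, 5}, add states in Sat(b) with every successor in Z. Already a fixed point.
Sat(A[b U (b ∨ ¬r)]) = {1, 2, 3, 4, 5}
EG A[b U (b ∨ ¬r)]: greatest fixpoint, start Z0 = {1, 2, 3, 4, 5}, keep only states in Sat with some successor in Z. Already a fixed point.
Sat(EG A[b U (b ∨ ¬r)]) = {1, 2, 3, 4, 5}

{1, 2, 3, 4, 5}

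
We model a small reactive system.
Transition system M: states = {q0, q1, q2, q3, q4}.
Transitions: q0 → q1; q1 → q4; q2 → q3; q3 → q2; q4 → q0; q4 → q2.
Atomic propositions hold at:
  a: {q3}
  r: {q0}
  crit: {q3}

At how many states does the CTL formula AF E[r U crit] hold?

2

E[r U crit]: least fixpoint, start Z0 = Sat(crit) = {q3}, add states in Sat(r) with some successor in Z. Already a fixed point.
Sat(E[r U crit]) = {q3}
AF E[r U crit]: least fixpoint, start Z0 = {q3}, add states with every successor in Z. Z1 = {q2, q3}; fixed.
Sat(AF E[r U crit]) = {q2, q3}
|Sat(AF E[r U crit])| = |{q2, q3}| = 2.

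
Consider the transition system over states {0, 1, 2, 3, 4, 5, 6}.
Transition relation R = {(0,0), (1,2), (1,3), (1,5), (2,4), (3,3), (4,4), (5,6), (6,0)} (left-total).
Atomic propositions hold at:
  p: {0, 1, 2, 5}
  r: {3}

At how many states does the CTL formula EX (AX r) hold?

Sat(AX r) = {s : every successor in {3}} = {3}
Sat(EX (AX r)) = {s : some successor in {3}} = {1, 3}
|Sat(EX (AX r))| = |{1, 3}| = 2.

2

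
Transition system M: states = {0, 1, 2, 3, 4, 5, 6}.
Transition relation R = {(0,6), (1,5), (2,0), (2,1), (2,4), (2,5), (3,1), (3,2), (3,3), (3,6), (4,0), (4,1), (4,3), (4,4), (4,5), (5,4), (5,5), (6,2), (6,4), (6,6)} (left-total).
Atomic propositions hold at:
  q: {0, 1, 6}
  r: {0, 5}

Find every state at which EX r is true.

{1, 2, 4, 5}

Sat(EX r) = {s : some successor in {0, 5}} = {1, 2, 4, 5}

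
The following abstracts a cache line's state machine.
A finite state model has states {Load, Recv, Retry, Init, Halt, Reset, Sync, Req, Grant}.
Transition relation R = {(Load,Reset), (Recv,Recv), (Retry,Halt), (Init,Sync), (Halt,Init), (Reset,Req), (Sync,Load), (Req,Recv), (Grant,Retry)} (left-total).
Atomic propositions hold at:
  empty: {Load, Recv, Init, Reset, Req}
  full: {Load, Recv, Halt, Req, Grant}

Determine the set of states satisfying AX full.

{Recv, Retry, Reset, Sync, Req}

Sat(AX full) = {s : every successor in {Load, Recv, Halt, Req, Grant}} = {Recv, Retry, Reset, Sync, Req}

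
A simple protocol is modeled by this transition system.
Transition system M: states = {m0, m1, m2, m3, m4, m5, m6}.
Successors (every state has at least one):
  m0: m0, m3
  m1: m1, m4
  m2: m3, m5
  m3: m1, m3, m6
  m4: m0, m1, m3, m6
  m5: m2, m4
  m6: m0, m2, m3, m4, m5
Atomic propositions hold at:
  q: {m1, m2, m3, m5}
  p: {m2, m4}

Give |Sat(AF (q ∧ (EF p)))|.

4

EF p: least fixpoint, start Z0 = {m2, m4}, add states with some successor in Z. Z1 = {m1, m2, m4, m5, m6}; Z2 = {m1, m2, m3, m4, m5, m6}; Z3 = {m0, m1, m2, m3, m4, m5, m6}; fixed.
Sat(EF p) = {m0, m1, m2, m3, m4, m5, m6}
Sat(q ∧ (EF p)) = {m1, m2, m3, m5}
AF (q ∧ (EF p)): least fixpoint, start Z0 = {m1, m2, m3, m5}, add states with every successor in Z. Already a fixed point.
Sat(AF (q ∧ (EF p))) = {m1, m2, m3, m5}
|Sat(AF (q ∧ (EF p)))| = |{m1, m2, m3, m5}| = 4.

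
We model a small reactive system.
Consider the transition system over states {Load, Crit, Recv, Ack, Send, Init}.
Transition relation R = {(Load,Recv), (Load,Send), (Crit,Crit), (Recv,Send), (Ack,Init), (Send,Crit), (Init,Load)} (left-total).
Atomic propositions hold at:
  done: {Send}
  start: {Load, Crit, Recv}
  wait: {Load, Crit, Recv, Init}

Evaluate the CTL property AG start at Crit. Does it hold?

AG start: greatest fixpoint, start Z0 = {Load, Crit, Recv}, keep only states in Sat with every successor in Z. Z1 = {Crit}; fixed.
Sat(AG start) = {Crit}
Crit ∈ Sat(AG start) = {Crit}, so the formula holds at Crit.

Yes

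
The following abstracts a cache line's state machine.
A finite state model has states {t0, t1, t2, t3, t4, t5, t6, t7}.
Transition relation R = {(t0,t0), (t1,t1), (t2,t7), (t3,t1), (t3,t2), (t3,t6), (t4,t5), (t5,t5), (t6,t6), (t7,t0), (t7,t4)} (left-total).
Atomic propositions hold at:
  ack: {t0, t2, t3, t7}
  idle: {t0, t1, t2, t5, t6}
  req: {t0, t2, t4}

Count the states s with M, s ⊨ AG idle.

AG idle: greatest fixpoint, start Z0 = {t0, t1, t2, t5, t6}, keep only states in Sat with every successor in Z. Z1 = {t0, t1, t5, t6}; fixed.
Sat(AG idle) = {t0, t1, t5, t6}
|Sat(AG idle)| = |{t0, t1, t5, t6}| = 4.

4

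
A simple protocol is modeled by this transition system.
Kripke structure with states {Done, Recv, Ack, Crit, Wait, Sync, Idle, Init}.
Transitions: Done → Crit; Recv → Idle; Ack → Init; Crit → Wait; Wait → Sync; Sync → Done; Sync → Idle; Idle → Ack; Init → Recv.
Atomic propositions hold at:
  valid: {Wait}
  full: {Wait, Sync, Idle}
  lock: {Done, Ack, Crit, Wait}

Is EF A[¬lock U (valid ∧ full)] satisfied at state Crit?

Yes

Sat(¬lock) = {Recv, Sync, Idle, Init}
Sat(valid ∧ full) = {Wait}
A[¬lock U (valid ∧ full)]: least fixpoint, start Z0 = Sat((valid ∧ full)) = {Wait}, add states in Sat(¬lock) with every successor in Z. Already a fixed point.
Sat(A[¬lock U (valid ∧ full)]) = {Wait}
EF A[¬lock U (valid ∧ full)]: least fixpoint, start Z0 = {Wait}, add states with some successor in Z. Z1 = {Crit, Wait}; Z2 = {Done, Crit, Wait}; Z3 = {Done, Crit, Wait, Sync}; fixed.
Sat(EF A[¬lock U (valid ∧ full)]) = {Done, Crit, Wait, Sync}
Crit ∈ Sat(EF A[¬lock U (valid ∧ full)]) = {Done, Crit, Wait, Sync}, so the formula holds at Crit.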